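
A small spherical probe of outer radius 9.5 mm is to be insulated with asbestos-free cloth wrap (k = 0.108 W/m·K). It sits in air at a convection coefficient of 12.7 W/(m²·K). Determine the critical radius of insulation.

r_cr ≈ 17 mm

For a sphere r_cr = 2k/h = 2×0.108/12.7
r_cr = 17 mm; since the bare radius (9.5 mm) is below r_cr, adding a thin layer of insulation will *increase* heat loss.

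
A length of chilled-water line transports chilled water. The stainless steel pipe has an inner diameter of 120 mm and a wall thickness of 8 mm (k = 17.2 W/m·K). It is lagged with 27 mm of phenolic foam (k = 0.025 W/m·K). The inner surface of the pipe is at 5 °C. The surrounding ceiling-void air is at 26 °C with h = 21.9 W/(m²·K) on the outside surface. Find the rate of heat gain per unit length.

Cylindrical conduction, so R = ln(r₂/r₁)/(2πkL) per layer, in series:
R_stainless steel pipe wall = ln(68/60)/(2π×17.2×1) = 0.001158 K/W
R_phenolic foam = ln(95/68)/(2π×0.025×1) = 2.129 K/W
R_outer film = 1/(h_o·2πr_oL) = 1/(21.9×2π×0.095×1) = 0.0765 K/W
R_total = 2.206 K/W
Q = ΔT/R_total = 21/2.206

q′ ≈ 9.52 W/m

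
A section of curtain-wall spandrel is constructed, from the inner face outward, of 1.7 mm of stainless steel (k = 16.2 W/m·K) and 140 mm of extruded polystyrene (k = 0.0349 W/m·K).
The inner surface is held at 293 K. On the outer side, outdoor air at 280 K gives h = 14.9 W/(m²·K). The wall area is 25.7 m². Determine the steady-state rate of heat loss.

Q ≈ 81.9 W

Treating each layer as a thermal resistance in series:
R_stainless steel = L/(kA) = 0.0017/(16.2×25.7) = 4.083×10^-6 K/W
R_extruded polystyrene = L/(kA) = 0.14/(0.0349×25.7) = 0.1561 K/W
R_outer film = 1/(h_o·A) = 1/(14.9×25.7) = 0.002611 K/W
R_total = 0.1587 K/W
Q = ΔT / R_total = 13 / 0.1587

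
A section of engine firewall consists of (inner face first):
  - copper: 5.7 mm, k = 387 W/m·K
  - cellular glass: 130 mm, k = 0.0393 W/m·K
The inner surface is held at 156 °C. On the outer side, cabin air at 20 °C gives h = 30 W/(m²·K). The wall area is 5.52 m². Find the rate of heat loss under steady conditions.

Q ≈ 225 W

Thermal resistances in series:
R_copper = L/(kA) = 0.0057/(387×5.52) = 2.668×10^-6 K/W
R_cellular glass = L/(kA) = 0.13/(0.0393×5.52) = 0.5993 K/W
R_outer film = 1/(h_o·A) = 1/(30×5.52) = 0.006039 K/W
R_total = 0.6053 K/W
Q = ΔT / R_total = 136 / 0.6053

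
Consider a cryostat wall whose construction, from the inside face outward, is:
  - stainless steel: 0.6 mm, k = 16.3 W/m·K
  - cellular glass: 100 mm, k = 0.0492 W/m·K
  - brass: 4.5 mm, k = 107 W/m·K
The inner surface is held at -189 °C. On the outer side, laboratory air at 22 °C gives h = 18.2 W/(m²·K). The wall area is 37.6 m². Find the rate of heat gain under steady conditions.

Series thermal resistances:
R_stainless steel = L/(kA) = 0.0006/(16.3×37.6) = 9.79×10^-7 K/W
R_cellular glass = L/(kA) = 0.1/(0.0492×37.6) = 0.05406 K/W
R_brass = L/(kA) = 0.0045/(107×37.6) = 1.119×10^-6 K/W
R_outer film = 1/(h_o·A) = 1/(18.2×37.6) = 0.001461 K/W
R_total = 0.05552 K/W
Q = ΔT / R_total = 211 / 0.05552

Q ≈ 3800 W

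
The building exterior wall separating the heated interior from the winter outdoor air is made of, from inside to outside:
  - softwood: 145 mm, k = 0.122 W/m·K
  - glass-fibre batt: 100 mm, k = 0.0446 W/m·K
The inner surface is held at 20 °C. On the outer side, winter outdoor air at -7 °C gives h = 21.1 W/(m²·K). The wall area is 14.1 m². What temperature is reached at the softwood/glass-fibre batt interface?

Thermal resistances in series:
R_softwood = L/(kA) = 0.145/(0.122×14.1) = 0.08429 K/W
R_glass-fibre batt = L/(kA) = 0.1/(0.0446×14.1) = 0.159 K/W
R_outer film = 1/(h_o·A) = 1/(21.1×14.1) = 0.003361 K/W
R_total = 0.2467 K/W;  Q = ΔT/R_total = 27/0.2467 = 109.5 W
T_interface = T_inner − Q·ΣR(inner→interface) = 20 − 109×0.08429

T ≈ 10.8 °C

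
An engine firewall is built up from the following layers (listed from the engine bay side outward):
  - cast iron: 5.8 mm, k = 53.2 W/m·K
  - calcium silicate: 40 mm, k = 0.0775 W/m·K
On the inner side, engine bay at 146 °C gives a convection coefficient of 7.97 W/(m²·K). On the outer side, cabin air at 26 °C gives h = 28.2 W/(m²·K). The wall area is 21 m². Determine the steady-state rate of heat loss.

Q ≈ 3720 W

Treating each layer as a thermal resistance in series:
R_inner film = 1/(h_i·A) = 1/(7.97×21) = 0.005975 K/W
R_cast iron = L/(kA) = 0.0058/(53.2×21) = 5.192×10^-6 K/W
R_calcium silicate = L/(kA) = 0.04/(0.0775×21) = 0.02458 K/W
R_outer film = 1/(h_o·A) = 1/(28.2×21) = 0.001689 K/W
R_total = 0.03225 K/W
Q = ΔT / R_total = 120 / 0.03225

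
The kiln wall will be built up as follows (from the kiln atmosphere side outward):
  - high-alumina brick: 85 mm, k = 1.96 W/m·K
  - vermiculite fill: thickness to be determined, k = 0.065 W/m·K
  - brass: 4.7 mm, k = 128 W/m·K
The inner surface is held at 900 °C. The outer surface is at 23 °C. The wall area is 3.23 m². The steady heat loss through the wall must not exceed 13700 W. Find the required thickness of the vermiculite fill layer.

Using the resistance-network approach (series):
R_high-alumina brick = L/(kA) = 0.085/(1.96×3.23) = 0.01343 K/W
R_brass = L/(kA) = 0.0047/(128×3.23) = 1.137×10^-5 K/W
Sum of the known resistances R_other = 0.01344 K/W
Required total resistance R_tot = ΔT/Q_allow = 877/13700 = 0.06401 K/W
R_vermiculite fill = R_tot − R_other = 0.05058 K/W
L = R·k·A = 0.05058×0.065×3.23

L ≈ 10.6 mm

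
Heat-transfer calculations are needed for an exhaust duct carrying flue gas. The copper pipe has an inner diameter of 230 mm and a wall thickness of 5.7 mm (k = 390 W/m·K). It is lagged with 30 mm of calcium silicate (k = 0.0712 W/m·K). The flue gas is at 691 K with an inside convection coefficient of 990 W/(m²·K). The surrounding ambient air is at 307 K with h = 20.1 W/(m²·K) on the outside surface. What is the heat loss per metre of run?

Per-layer cylindrical resistances, series-summed:
R_inner film = 1/(h_i·2πr₁L) = 1/(990×2π×0.115×1) = 0.001398 K/W
R_copper pipe wall = ln(120.7/115)/(2π×390×1) = 1.974×10^-5 K/W
R_calcium silicate = ln(150.7/120.7)/(2π×0.0712×1) = 0.4962 K/W
R_outer film = 1/(h_o·2πr_oL) = 1/(20.1×2π×0.1507×1) = 0.05254 K/W
R_total = 0.5502 K/W
Q = ΔT/R_total = 384/0.5502

q′ ≈ 698 W/m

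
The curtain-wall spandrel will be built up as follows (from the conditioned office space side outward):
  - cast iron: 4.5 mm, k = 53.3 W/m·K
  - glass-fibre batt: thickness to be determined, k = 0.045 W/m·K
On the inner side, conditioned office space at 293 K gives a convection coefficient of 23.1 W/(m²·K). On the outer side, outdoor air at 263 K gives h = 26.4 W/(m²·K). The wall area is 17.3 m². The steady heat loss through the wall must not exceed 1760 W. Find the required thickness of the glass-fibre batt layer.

L ≈ 9.61 mm

Thermal resistances in series:
R_inner film = 1/(h_i·A) = 1/(23.1×17.3) = 0.002502 K/W
R_cast iron = L/(kA) = 0.0045/(53.3×17.3) = 4.88×10^-6 K/W
R_outer film = 1/(h_o·A) = 1/(26.4×17.3) = 0.00219 K/W
Sum of the known resistances R_other = 0.004697 K/W
Required total resistance R_tot = ΔT/Q_allow = 30/1760 = 0.01705 K/W
R_glass-fibre batt = R_tot − R_other = 0.01235 K/W
L = R·k·A = 0.01235×0.045×17.3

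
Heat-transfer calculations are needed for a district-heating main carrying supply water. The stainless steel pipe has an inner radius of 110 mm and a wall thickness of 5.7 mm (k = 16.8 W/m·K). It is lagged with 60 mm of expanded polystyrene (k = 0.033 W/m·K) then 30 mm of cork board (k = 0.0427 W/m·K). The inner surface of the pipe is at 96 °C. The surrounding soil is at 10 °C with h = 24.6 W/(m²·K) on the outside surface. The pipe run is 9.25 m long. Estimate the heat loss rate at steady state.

Radial resistances (cylindrical: R_cond = ln(r_o/r_i)/(2πkL), R_conv = 1/(h·2πrL)):
R_stainless steel pipe wall = ln(115.7/110)/(2π×16.8×9.25) = 5.174×10^-5 K/W
R_expanded polystyrene = ln(175.7/115.7)/(2π×0.033×9.25) = 0.2178 K/W
R_cork board = ln(205.7/175.7)/(2π×0.0427×9.25) = 0.06352 K/W
R_outer film = 1/(h_o·2πr_oL) = 1/(24.6×2π×0.2057×9.25) = 0.0034 K/W
R_total = 0.2848 K/W
Q = ΔT/R_total = 86/0.2848

Q ≈ 302 W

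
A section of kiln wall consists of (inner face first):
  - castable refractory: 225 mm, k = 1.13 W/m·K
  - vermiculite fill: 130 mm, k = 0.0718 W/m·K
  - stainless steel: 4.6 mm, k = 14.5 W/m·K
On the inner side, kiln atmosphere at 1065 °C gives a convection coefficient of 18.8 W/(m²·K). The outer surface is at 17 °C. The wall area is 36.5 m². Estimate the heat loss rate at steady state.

Q ≈ 18500 W

Treating each layer as a thermal resistance in series:
R_inner film = 1/(h_i·A) = 1/(18.8×36.5) = 0.001457 K/W
R_castable refractory = L/(kA) = 0.225/(1.13×36.5) = 0.005455 K/W
R_vermiculite fill = L/(kA) = 0.13/(0.0718×36.5) = 0.04961 K/W
R_stainless steel = L/(kA) = 0.0046/(14.5×36.5) = 8.692×10^-6 K/W
R_total = 0.05653 K/W
Q = ΔT / R_total = 1048 / 0.05653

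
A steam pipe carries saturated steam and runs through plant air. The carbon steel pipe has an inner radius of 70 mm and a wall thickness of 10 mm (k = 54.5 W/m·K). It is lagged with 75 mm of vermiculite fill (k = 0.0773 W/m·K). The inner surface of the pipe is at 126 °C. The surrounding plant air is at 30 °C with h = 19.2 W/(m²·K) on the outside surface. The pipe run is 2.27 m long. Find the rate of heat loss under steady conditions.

Q ≈ 154 W

For a radial system each layer contributes R = ln(r_out/r_in)/(2πkL); films add R = 1/(hA).
R_carbon steel pipe wall = ln(80/70)/(2π×54.5×2.27) = 1.718×10^-4 K/W
R_vermiculite fill = ln(155/80)/(2π×0.0773×2.27) = 0.5999 K/W
R_outer film = 1/(h_o·2πr_oL) = 1/(19.2×2π×0.155×2.27) = 0.02356 K/W
R_total = 0.6236 K/W
Q = ΔT/R_total = 96/0.6236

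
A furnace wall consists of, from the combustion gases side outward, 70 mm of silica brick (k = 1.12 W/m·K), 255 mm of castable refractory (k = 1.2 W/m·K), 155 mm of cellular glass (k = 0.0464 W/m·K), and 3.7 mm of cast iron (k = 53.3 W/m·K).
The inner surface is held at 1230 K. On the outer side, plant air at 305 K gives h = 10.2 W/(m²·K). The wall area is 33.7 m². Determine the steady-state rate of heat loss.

Q ≈ 8390 W

Using the resistance-network approach (series):
R_silica brick = L/(kA) = 0.07/(1.12×33.7) = 0.001855 K/W
R_castable refractory = L/(kA) = 0.255/(1.2×33.7) = 0.006306 K/W
R_cellular glass = L/(kA) = 0.155/(0.0464×33.7) = 0.09913 K/W
R_cast iron = L/(kA) = 0.0037/(53.3×33.7) = 2.06×10^-6 K/W
R_outer film = 1/(h_o·A) = 1/(10.2×33.7) = 0.002909 K/W
R_total = 0.1102 K/W
Q = ΔT / R_total = 925 / 0.1102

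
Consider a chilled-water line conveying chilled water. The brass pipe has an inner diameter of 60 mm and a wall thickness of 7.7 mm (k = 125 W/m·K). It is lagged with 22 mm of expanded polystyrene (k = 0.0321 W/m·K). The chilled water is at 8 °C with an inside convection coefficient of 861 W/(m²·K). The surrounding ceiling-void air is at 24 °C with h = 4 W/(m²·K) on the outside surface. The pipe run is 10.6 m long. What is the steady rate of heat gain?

Per-layer cylindrical resistances, series-summed:
R_inner film = 1/(h_i·2πr₁L) = 1/(861×2π×0.03×10.6) = 5.813×10^-4 K/W
R_brass pipe wall = ln(37.7/30)/(2π×125×10.6) = 2.744×10^-5 K/W
R_expanded polystyrene = ln(59.7/37.7)/(2π×0.0321×10.6) = 0.215 K/W
R_outer film = 1/(h_o·2πr_oL) = 1/(4×2π×0.0597×10.6) = 0.06288 K/W
R_total = 0.2785 K/W
Q = ΔT/R_total = 16/0.2785

Q ≈ 57.5 W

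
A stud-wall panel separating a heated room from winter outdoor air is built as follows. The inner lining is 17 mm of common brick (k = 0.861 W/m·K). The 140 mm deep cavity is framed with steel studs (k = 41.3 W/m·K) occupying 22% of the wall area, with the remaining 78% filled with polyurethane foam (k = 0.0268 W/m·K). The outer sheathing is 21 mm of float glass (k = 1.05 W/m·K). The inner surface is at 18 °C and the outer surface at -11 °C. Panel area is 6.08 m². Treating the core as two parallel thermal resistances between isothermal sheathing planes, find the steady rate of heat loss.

Q ≈ 3200 W

Sheathing layers in series; stud and cavity paths in parallel between them.
R_inner = 0.017/(0.861×6.08) = 0.003247 K/W
R_stud  = 0.14/(41.3×0.22×6.08) = 0.002534 K/W
R_cav   = 0.14/(0.0268×0.78×6.08) = 1.102 K/W
1/R_core = 1/R_stud + 1/R_cav → R_core = 0.002528 K/W
R_outer = 0.021/(1.05×6.08) = 0.003289 K/W
R_total = 0.009065 K/W
Q = ΔT/R_total = 29/0.009065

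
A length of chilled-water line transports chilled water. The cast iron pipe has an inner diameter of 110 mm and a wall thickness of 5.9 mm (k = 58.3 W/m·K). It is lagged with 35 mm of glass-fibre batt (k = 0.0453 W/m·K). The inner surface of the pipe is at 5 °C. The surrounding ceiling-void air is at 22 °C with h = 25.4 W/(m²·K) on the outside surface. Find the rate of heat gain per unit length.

q′ ≈ 10.2 W/m

Radial resistances (cylindrical: R_cond = ln(r_o/r_i)/(2πkL), R_conv = 1/(h·2πrL)):
R_cast iron pipe wall = ln(60.9/55)/(2π×58.3×1) = 2.782×10^-4 K/W
R_glass-fibre batt = ln(95.9/60.9)/(2π×0.0453×1) = 1.595 K/W
R_outer film = 1/(h_o·2πr_oL) = 1/(25.4×2π×0.0959×1) = 0.06534 K/W
R_total = 1.661 K/W
Q = ΔT/R_total = 17/1.661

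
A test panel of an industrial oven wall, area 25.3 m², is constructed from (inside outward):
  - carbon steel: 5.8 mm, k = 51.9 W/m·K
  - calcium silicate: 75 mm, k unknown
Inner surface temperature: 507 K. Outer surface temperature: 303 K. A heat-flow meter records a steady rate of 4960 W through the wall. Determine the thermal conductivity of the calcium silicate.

k ≈ 0.0721 W/(m·K)

Series thermal resistances:
R_carbon steel = L/(kA) = 0.0058/(51.9×25.3) = 4.417×10^-6 K/W
Sum of known resistances R_other = 4.417×10^-6 K/W
Total R = ΔT/Q = 204/4960 = 0.04113 K/W
R_calcium silicate = R_total − R_other = 0.04112 K/W
k = L/(R·A) = 0.075/(0.04112×25.3)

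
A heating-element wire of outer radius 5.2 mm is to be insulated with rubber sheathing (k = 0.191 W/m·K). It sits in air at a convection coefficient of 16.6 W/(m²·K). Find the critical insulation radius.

For a cylinder r_cr = k/h = 0.191/16.6
r_cr = 11.5 mm; since the bare radius (5.2 mm) is below r_cr, adding a thin layer of insulation will *increase* heat loss.

r_cr ≈ 11.5 mm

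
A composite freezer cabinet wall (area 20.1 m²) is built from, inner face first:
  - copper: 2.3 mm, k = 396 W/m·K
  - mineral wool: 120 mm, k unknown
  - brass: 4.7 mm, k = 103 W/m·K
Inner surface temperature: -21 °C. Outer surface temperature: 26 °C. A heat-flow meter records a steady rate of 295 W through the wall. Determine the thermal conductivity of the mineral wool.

Thermal resistances in series:
R_copper = L/(kA) = 0.0023/(396×20.1) = 2.89×10^-7 K/W
R_brass = L/(kA) = 0.0047/(103×20.1) = 2.27×10^-6 K/W
Sum of known resistances R_other = 2.559×10^-6 K/W
Total R = ΔT/Q = 47/295 = 0.1593 K/W
R_mineral wool = R_total − R_other = 0.1593 K/W
k = L/(R·A) = 0.12/(0.1593×20.1)

k ≈ 0.0375 W/(m·K)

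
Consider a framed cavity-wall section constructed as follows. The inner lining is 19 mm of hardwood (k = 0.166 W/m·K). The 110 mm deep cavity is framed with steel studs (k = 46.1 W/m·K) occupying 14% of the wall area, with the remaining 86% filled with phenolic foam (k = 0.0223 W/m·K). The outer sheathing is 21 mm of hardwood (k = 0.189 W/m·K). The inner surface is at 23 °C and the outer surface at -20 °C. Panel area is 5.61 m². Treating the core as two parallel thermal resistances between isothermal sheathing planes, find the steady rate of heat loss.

Sheathing layers in series; stud and cavity paths in parallel between them.
R_inner = 0.019/(0.166×5.61) = 0.0204 K/W
R_stud  = 0.11/(46.1×0.14×5.61) = 0.003038 K/W
R_cav   = 0.11/(0.0223×0.86×5.61) = 1.022 K/W
1/R_core = 1/R_stud + 1/R_cav → R_core = 0.003029 K/W
R_outer = 0.021/(0.189×5.61) = 0.01981 K/W
R_total = 0.04324 K/W
Q = ΔT/R_total = 43/0.04324

Q ≈ 995 W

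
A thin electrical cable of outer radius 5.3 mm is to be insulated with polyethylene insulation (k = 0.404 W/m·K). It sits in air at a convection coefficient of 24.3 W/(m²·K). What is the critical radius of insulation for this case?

r_cr ≈ 16.6 mm

For a cylinder r_cr = k/h = 0.404/24.3
r_cr = 16.6 mm; since the bare radius (5.3 mm) is below r_cr, adding a thin layer of insulation will *increase* heat loss.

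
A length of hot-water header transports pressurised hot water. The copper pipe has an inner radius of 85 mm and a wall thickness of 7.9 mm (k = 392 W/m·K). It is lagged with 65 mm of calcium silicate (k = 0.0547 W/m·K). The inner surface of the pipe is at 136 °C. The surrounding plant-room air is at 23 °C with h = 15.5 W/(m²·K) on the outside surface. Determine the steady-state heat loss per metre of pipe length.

q′ ≈ 70.3 W/m

Treating each annulus and film as a series resistance:
R_copper pipe wall = ln(92.9/85)/(2π×392×1) = 3.608×10^-5 K/W
R_calcium silicate = ln(157.9/92.9)/(2π×0.0547×1) = 1.543 K/W
R_outer film = 1/(h_o·2πr_oL) = 1/(15.5×2π×0.1579×1) = 0.06503 K/W
R_total = 1.608 K/W
Q = ΔT/R_total = 113/1.608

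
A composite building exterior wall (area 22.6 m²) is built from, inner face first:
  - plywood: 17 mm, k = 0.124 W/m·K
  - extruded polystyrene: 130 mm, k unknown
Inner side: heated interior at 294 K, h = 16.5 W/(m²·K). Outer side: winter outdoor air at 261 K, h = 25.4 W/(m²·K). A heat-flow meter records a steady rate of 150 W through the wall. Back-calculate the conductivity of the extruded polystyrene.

k ≈ 0.0275 W/(m·K)

Treating each layer as a thermal resistance in series:
R_inner film = 1/(h_i·A) = 1/(16.5×22.6) = 0.002682 K/W
R_plywood = L/(kA) = 0.017/(0.124×22.6) = 0.006066 K/W
R_outer film = 1/(h_o·A) = 1/(25.4×22.6) = 0.001742 K/W
Sum of known resistances R_other = 0.01049 K/W
Total R = ΔT/Q = 33/150 = 0.22 K/W
R_extruded polystyrene = R_total − R_other = 0.2095 K/W
k = L/(R·A) = 0.13/(0.2095×22.6)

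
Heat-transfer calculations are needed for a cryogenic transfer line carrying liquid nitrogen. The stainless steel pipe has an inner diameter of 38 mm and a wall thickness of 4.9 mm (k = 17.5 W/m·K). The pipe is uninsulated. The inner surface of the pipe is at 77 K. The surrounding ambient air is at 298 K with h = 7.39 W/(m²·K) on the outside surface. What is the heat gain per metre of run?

q′ ≈ 245 W/m

Per-layer cylindrical resistances, series-summed:
R_stainless steel pipe wall = ln(23.9/19)/(2π×17.5×1) = 0.002087 K/W
R_outer film = 1/(h_o·2πr_oL) = 1/(7.39×2π×0.0239×1) = 0.9011 K/W
R_total = 0.9032 K/W
Q = ΔT/R_total = 221/0.9032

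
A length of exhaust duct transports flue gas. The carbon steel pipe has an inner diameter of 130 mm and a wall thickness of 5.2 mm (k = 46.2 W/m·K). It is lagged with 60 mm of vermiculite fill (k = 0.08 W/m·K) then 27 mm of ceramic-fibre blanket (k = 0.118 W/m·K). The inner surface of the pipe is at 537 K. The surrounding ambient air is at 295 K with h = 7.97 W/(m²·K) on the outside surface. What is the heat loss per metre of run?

For a radial system each layer contributes R = ln(r_out/r_in)/(2πkL); films add R = 1/(hA).
R_carbon steel pipe wall = ln(70.2/65)/(2π×46.2×1) = 2.651×10^-4 K/W
R_vermiculite fill = ln(130.2/70.2)/(2π×0.08×1) = 1.229 K/W
R_ceramic-fibre blanket = ln(157.2/130.2)/(2π×0.118×1) = 0.2542 K/W
R_outer film = 1/(h_o·2πr_oL) = 1/(7.97×2π×0.1572×1) = 0.127 K/W
R_total = 1.61 K/W
Q = ΔT/R_total = 242/1.61

q′ ≈ 150 W/m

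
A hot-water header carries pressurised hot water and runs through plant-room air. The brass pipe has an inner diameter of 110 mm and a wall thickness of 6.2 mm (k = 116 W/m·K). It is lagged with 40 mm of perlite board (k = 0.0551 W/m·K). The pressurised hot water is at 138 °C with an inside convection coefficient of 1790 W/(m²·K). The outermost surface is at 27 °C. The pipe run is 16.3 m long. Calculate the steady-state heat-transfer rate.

For a radial system each layer contributes R = ln(r_out/r_in)/(2πkL); films add R = 1/(hA).
R_inner film = 1/(h_i·2πr₁L) = 1/(1790×2π×0.055×16.3) = 9.918×10^-5 K/W
R_brass pipe wall = ln(61.2/55)/(2π×116×16.3) = 8.991×10^-6 K/W
R_perlite board = ln(101.2/61.2)/(2π×0.0551×16.3) = 0.08913 K/W
R_total = 0.08923 K/W
Q = ΔT/R_total = 111/0.08923

Q ≈ 1240 W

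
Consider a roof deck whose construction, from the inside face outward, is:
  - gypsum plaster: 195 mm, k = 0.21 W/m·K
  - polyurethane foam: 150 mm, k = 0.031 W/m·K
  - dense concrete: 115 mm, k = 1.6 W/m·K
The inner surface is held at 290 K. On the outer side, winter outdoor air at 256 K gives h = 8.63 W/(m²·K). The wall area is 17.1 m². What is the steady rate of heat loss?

Using the resistance-network approach (series):
R_gypsum plaster = L/(kA) = 0.195/(0.21×17.1) = 0.0543 K/W
R_polyurethane foam = L/(kA) = 0.15/(0.031×17.1) = 0.283 K/W
R_dense concrete = L/(kA) = 0.115/(1.6×17.1) = 0.004203 K/W
R_outer film = 1/(h_o·A) = 1/(8.63×17.1) = 0.006776 K/W
R_total = 0.3482 K/W
Q = ΔT / R_total = 34 / 0.3482

Q ≈ 97.6 W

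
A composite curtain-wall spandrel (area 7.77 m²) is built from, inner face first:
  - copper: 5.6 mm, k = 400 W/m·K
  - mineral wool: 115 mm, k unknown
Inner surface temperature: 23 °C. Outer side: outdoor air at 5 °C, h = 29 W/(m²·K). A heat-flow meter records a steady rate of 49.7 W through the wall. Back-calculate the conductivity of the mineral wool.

k ≈ 0.0414 W/(m·K)

Treating each layer as a thermal resistance in series:
R_copper = L/(kA) = 0.0056/(400×7.77) = 1.802×10^-6 K/W
R_outer film = 1/(h_o·A) = 1/(29×7.77) = 0.004438 K/W
Sum of known resistances R_other = 0.00444 K/W
Total R = ΔT/Q = 18/49.7 = 0.3622 K/W
R_mineral wool = R_total − R_other = 0.3577 K/W
k = L/(R·A) = 0.115/(0.3577×7.77)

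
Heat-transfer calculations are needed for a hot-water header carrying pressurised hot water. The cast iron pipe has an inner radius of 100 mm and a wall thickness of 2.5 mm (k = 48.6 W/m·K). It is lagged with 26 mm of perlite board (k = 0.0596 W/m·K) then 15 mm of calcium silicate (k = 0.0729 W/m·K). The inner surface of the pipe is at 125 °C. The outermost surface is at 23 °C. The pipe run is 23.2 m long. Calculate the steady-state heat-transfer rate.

Cylindrical conduction, so R = ln(r₂/r₁)/(2πkL) per layer, in series:
R_cast iron pipe wall = ln(102.5/100)/(2π×48.6×23.2) = 3.485×10^-6 K/W
R_perlite board = ln(128.5/102.5)/(2π×0.0596×23.2) = 0.02602 K/W
R_calcium silicate = ln(143.5/128.5)/(2π×0.0729×23.2) = 0.01039 K/W
R_total = 0.03641 K/W
Q = ΔT/R_total = 102/0.03641

Q ≈ 2800 W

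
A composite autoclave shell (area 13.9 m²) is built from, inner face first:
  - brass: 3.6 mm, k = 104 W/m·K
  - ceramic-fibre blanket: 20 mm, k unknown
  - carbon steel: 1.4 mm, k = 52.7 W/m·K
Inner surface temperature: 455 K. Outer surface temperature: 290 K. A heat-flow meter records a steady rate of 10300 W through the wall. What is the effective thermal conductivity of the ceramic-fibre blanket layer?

k ≈ 0.0898 W/(m·K)

Using the resistance-network approach (series):
R_brass = L/(kA) = 0.0036/(104×13.9) = 2.49×10^-6 K/W
R_carbon steel = L/(kA) = 0.0014/(52.7×13.9) = 1.911×10^-6 K/W
Sum of known resistances R_other = 4.401×10^-6 K/W
Total R = ΔT/Q = 165/10300 = 0.01602 K/W
R_ceramic-fibre blanket = R_total − R_other = 0.01602 K/W
k = L/(R·A) = 0.02/(0.01602×13.9)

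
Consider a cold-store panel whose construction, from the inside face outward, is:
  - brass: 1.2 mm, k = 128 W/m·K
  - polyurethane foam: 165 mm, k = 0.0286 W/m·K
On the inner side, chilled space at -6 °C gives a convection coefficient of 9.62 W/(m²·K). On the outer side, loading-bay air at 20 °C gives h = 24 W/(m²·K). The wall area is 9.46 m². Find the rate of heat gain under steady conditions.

Q ≈ 41.6 W

Model the wall as resistances in series:
R_inner film = 1/(h_i·A) = 1/(9.62×9.46) = 0.01099 K/W
R_brass = L/(kA) = 0.0012/(128×9.46) = 9.91×10^-7 K/W
R_polyurethane foam = L/(kA) = 0.165/(0.0286×9.46) = 0.6099 K/W
R_outer film = 1/(h_o·A) = 1/(24×9.46) = 0.004405 K/W
R_total = 0.6252 K/W
Q = ΔT / R_total = 26 / 0.6252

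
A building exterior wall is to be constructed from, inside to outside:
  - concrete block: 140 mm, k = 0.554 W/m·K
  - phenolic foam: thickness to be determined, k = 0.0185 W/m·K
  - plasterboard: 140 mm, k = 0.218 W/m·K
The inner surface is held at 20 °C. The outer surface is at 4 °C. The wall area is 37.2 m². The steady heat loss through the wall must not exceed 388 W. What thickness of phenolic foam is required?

Treating each layer as a thermal resistance in series:
R_concrete block = L/(kA) = 0.14/(0.554×37.2) = 0.006793 K/W
R_plasterboard = L/(kA) = 0.14/(0.218×37.2) = 0.01726 K/W
Sum of the known resistances R_other = 0.02406 K/W
Required total resistance R_tot = ΔT/Q_allow = 16/388 = 0.04124 K/W
R_phenolic foam = R_tot − R_other = 0.01718 K/W
L = R·k·A = 0.01718×0.0185×37.2

L ≈ 11.8 mm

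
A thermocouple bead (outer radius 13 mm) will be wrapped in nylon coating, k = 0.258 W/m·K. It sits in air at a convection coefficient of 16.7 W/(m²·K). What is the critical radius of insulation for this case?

For a sphere r_cr = 2k/h = 2×0.258/16.7
r_cr = 30.9 mm; since the bare radius (13 mm) is below r_cr, adding a thin layer of insulation will *increase* heat loss.

r_cr ≈ 30.9 mm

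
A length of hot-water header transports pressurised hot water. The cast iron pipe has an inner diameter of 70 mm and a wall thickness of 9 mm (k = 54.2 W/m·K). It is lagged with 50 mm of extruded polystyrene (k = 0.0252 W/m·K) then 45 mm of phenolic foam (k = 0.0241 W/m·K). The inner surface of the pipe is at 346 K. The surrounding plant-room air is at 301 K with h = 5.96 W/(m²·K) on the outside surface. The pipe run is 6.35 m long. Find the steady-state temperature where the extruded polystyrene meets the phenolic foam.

Treating each annulus and film as a series resistance:
R_cast iron pipe wall = ln(44/35)/(2π×54.2×6.35) = 1.058×10^-4 K/W
R_extruded polystyrene = ln(94/44)/(2π×0.0252×6.35) = 0.755 K/W
R_phenolic foam = ln(139/94)/(2π×0.0241×6.35) = 0.4068 K/W
R_outer film = 1/(h_o·2πr_oL) = 1/(5.96×2π×0.139×6.35) = 0.03025 K/W
R_total = 1.192 K/W
Q = ΔT/R_total = 45/1.192
Q = 37.7 W
T_interface = T_inner − Q·ΣR(inner→interface) = 346 − 37.7×0.7551

T ≈ 317 K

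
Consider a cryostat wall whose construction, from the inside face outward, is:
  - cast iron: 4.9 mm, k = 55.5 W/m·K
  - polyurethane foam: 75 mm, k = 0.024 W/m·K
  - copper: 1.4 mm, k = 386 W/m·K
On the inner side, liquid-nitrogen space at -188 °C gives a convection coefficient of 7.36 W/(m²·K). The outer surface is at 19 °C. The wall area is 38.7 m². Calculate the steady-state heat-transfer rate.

Model the wall as resistances in series:
R_inner film = 1/(h_i·A) = 1/(7.36×38.7) = 0.003511 K/W
R_cast iron = L/(kA) = 0.0049/(55.5×38.7) = 2.281×10^-6 K/W
R_polyurethane foam = L/(kA) = 0.075/(0.024×38.7) = 0.08075 K/W
R_copper = L/(kA) = 0.0014/(386×38.7) = 9.372×10^-8 K/W
R_total = 0.08426 K/W
Q = ΔT / R_total = 207 / 0.08426

Q ≈ 2460 W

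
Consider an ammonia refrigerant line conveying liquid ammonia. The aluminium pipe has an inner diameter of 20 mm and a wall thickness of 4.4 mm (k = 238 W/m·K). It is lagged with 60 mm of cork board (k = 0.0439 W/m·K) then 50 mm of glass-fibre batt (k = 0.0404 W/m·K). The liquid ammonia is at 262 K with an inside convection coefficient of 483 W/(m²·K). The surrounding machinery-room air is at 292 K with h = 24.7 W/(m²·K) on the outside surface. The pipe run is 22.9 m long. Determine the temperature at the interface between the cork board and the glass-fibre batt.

For a radial system each layer contributes R = ln(r_out/r_in)/(2πkL); films add R = 1/(hA).
R_inner film = 1/(h_i·2πr₁L) = 1/(483×2π×0.01×22.9) = 0.001439 K/W
R_aluminium pipe wall = ln(14.4/10)/(2π×238×22.9) = 1.065×10^-5 K/W
R_cork board = ln(74.4/14.4)/(2π×0.0439×22.9) = 0.26 K/W
R_glass-fibre batt = ln(124.4/74.4)/(2π×0.0404×22.9) = 0.08843 K/W
R_outer film = 1/(h_o·2πr_oL) = 1/(24.7×2π×0.1244×22.9) = 0.002262 K/W
R_total = 0.3521 K/W
Q = ΔT/R_total = 30/0.3521
Q = 85.2 W
T_interface = T_inner + Q·ΣR(inner→interface) = 262 + 85.2×0.2614

T ≈ 284 K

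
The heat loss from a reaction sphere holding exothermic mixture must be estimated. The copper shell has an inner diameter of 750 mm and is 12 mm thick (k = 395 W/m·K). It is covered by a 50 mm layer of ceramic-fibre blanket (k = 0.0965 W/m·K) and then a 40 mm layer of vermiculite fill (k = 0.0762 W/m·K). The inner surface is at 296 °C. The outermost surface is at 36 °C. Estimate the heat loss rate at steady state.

Q ≈ 585 W

For a spherical shell R = (1/r₁ − 1/r₂)/(4πk); film R = 1/(h·4πr²). In series:
R_copper shell = (1/0.375 − 1/0.387)/(4π×395) = 1.666×10^-5 K/W
R_ceramic-fibre blanket = (1/0.387 − 1/0.437)/(4π×0.0965) = 0.2438 K/W
R_vermiculite fill = (1/0.437 − 1/0.477)/(4π×0.0762) = 0.2004 K/W
R_total = 0.4442 K/W
Q = ΔT/R_total = 260/0.4442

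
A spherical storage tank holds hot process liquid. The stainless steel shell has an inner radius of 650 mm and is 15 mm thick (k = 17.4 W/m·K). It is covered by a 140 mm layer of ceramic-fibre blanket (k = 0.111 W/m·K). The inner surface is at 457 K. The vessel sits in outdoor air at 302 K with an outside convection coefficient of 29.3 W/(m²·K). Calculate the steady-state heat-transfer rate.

Q ≈ 808 W

Each spherical layer contributes R = (1/r_i − 1/r_o)/(4πk):
R_stainless steel shell = (1/0.65 − 1/0.665)/(4π×17.4) = 1.587×10^-4 K/W
R_ceramic-fibre blanket = (1/0.665 − 1/0.805)/(4π×0.111) = 0.1875 K/W
R_outer film = 1/(h·4πr_o²) = 1/(29.3×4π×0.805²) = 0.004191 K/W
R_total = 0.1918 K/W
Q = ΔT/R_total = 155/0.1918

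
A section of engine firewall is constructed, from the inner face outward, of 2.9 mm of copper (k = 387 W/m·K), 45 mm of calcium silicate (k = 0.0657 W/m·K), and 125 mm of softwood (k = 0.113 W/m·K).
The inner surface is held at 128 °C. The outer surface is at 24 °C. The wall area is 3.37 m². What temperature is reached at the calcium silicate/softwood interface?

T ≈ 88.2 °C

Series thermal resistances:
R_copper = L/(kA) = 0.0029/(387×3.37) = 2.224×10^-6 K/W
R_calcium silicate = L/(kA) = 0.045/(0.0657×3.37) = 0.2032 K/W
R_softwood = L/(kA) = 0.125/(0.113×3.37) = 0.3282 K/W
R_total = 0.5315 K/W;  Q = ΔT/R_total = 104/0.5315 = 195.7 W
T_interface = T_inner − Q·ΣR(inner→interface) = 128 − 196×0.2032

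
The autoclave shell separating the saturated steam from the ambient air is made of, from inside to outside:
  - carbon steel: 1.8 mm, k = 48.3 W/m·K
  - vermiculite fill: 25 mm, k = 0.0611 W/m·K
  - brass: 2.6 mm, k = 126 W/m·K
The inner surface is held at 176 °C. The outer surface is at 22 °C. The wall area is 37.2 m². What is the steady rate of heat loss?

Q ≈ 14000 W

Model the wall as resistances in series:
R_carbon steel = L/(kA) = 0.0018/(48.3×37.2) = 1.002×10^-6 K/W
R_vermiculite fill = L/(kA) = 0.025/(0.0611×37.2) = 0.011 K/W
R_brass = L/(kA) = 0.0026/(126×37.2) = 5.547×10^-7 K/W
R_total = 0.011 K/W
Q = ΔT / R_total = 154 / 0.011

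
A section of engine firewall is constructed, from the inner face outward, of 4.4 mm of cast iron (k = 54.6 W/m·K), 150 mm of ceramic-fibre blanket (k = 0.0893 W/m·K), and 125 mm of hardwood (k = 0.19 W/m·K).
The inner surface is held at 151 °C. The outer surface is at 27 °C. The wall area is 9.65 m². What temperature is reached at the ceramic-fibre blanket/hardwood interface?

T ≈ 61.9 °C

Thermal resistances in series:
R_cast iron = L/(kA) = 0.0044/(54.6×9.65) = 8.351×10^-6 K/W
R_ceramic-fibre blanket = L/(kA) = 0.15/(0.0893×9.65) = 0.1741 K/W
R_hardwood = L/(kA) = 0.125/(0.19×9.65) = 0.06818 K/W
R_total = 0.2422 K/W;  Q = ΔT/R_total = 124/0.2422 = 511.9 W
T_interface = T_inner − Q·ΣR(inner→interface) = 151 − 512×0.1741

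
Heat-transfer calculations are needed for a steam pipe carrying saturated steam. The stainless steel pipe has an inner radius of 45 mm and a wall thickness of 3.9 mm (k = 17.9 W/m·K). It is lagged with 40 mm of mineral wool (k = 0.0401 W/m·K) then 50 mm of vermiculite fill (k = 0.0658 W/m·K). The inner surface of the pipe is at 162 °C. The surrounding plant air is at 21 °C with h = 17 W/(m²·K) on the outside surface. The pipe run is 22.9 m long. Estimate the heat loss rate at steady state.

Per-layer cylindrical resistances, series-summed:
R_stainless steel pipe wall = ln(48.9/45)/(2π×17.9×22.9) = 3.227×10^-5 K/W
R_mineral wool = ln(88.9/48.9)/(2π×0.0401×22.9) = 0.1036 K/W
R_vermiculite fill = ln(138.9/88.9)/(2π×0.0658×22.9) = 0.04713 K/W
R_outer film = 1/(h_o·2πr_oL) = 1/(17×2π×0.1389×22.9) = 0.002943 K/W
R_total = 0.1537 K/W
Q = ΔT/R_total = 141/0.1537

Q ≈ 917 W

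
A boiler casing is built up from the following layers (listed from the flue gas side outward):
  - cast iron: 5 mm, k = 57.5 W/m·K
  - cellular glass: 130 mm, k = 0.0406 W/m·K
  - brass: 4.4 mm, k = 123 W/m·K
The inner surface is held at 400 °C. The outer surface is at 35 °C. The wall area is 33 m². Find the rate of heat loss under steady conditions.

Using the resistance-network approach (series):
R_cast iron = L/(kA) = 0.005/(57.5×33) = 2.635×10^-6 K/W
R_cellular glass = L/(kA) = 0.13/(0.0406×33) = 0.09703 K/W
R_brass = L/(kA) = 0.0044/(123×33) = 1.084×10^-6 K/W
R_total = 0.09703 K/W
Q = ΔT / R_total = 365 / 0.09703

Q ≈ 3760 W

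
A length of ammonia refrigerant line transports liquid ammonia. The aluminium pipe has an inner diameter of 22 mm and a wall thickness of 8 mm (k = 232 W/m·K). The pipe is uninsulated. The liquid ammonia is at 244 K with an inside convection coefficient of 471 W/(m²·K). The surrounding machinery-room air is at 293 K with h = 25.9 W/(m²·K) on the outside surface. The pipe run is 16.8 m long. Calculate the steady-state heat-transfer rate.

Q ≈ 2320 W

Per-layer cylindrical resistances, series-summed:
R_inner film = 1/(h_i·2πr₁L) = 1/(471×2π×0.011×16.8) = 0.001829 K/W
R_aluminium pipe wall = ln(19/11)/(2π×232×16.8) = 2.232×10^-5 K/W
R_outer film = 1/(h_o·2πr_oL) = 1/(25.9×2π×0.019×16.8) = 0.01925 K/W
R_total = 0.0211 K/W
Q = ΔT/R_total = 49/0.0211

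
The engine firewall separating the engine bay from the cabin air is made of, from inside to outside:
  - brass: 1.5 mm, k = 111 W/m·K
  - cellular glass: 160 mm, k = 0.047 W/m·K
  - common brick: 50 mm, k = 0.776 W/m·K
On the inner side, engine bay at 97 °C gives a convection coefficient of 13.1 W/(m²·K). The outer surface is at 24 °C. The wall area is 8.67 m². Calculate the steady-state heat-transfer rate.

Q ≈ 179 W

Treating each layer as a thermal resistance in series:
R_inner film = 1/(h_i·A) = 1/(13.1×8.67) = 0.008805 K/W
R_brass = L/(kA) = 0.0015/(111×8.67) = 1.559×10^-6 K/W
R_cellular glass = L/(kA) = 0.16/(0.047×8.67) = 0.3926 K/W
R_common brick = L/(kA) = 0.05/(0.776×8.67) = 0.007432 K/W
R_total = 0.4089 K/W
Q = ΔT / R_total = 73 / 0.4089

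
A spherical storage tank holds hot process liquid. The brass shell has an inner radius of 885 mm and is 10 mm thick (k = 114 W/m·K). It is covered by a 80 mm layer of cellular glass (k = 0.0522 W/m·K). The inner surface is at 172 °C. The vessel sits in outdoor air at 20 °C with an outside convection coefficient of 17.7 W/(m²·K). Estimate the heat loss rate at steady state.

Each spherical layer contributes R = (1/r_i − 1/r_o)/(4πk):
R_brass shell = (1/0.885 − 1/0.895)/(4π×114) = 8.813×10^-6 K/W
R_cellular glass = (1/0.895 − 1/0.975)/(4π×0.0522) = 0.1398 K/W
R_outer film = 1/(h·4πr_o²) = 1/(17.7×4π×0.975²) = 0.004729 K/W
R_total = 0.1445 K/W
Q = ΔT/R_total = 152/0.1445

Q ≈ 1050 W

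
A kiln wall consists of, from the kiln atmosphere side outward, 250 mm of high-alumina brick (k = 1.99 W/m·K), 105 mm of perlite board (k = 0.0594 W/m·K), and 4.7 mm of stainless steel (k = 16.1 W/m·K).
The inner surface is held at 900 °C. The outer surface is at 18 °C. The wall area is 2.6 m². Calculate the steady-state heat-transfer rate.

Model the wall as resistances in series:
R_high-alumina brick = L/(kA) = 0.25/(1.99×2.6) = 0.04832 K/W
R_perlite board = L/(kA) = 0.105/(0.0594×2.6) = 0.6799 K/W
R_stainless steel = L/(kA) = 0.0047/(16.1×2.6) = 1.123×10^-4 K/W
R_total = 0.7283 K/W
Q = ΔT / R_total = 882 / 0.7283

Q ≈ 1210 W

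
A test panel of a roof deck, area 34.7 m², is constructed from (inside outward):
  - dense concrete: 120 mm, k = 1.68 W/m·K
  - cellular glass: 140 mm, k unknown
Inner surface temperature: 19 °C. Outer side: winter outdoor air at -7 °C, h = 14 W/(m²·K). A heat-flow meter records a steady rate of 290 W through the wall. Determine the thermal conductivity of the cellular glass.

k ≈ 0.0472 W/(m·K)

Treating each layer as a thermal resistance in series:
R_dense concrete = L/(kA) = 0.12/(1.68×34.7) = 0.002058 K/W
R_outer film = 1/(h_o·A) = 1/(14×34.7) = 0.002058 K/W
Sum of known resistances R_other = 0.004117 K/W
Total R = ΔT/Q = 26/290 = 0.08966 K/W
R_cellular glass = R_total − R_other = 0.08554 K/W
k = L/(R·A) = 0.14/(0.08554×34.7)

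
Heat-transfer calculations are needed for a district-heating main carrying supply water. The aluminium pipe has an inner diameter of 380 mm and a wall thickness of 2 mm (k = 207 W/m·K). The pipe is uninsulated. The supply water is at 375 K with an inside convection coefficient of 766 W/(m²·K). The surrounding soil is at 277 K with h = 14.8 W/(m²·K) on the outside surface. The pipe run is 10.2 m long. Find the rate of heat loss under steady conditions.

For a radial system each layer contributes R = ln(r_out/r_in)/(2πkL); films add R = 1/(hA).
R_inner film = 1/(h_i·2πr₁L) = 1/(766×2π×0.19×10.2) = 1.072×10^-4 K/W
R_aluminium pipe wall = ln(192/190)/(2π×207×10.2) = 7.893×10^-7 K/W
R_outer film = 1/(h_o·2πr_oL) = 1/(14.8×2π×0.192×10.2) = 0.005491 K/W
R_total = 0.005599 K/W
Q = ΔT/R_total = 98/0.005599

Q ≈ 17500 W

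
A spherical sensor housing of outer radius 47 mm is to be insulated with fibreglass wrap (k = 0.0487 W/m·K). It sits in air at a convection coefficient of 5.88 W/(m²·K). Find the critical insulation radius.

For a sphere r_cr = 2k/h = 2×0.0487/5.88
r_cr = 16.6 mm; since the bare radius (47 mm) is above r_cr, any added insulation will reduce heat loss.

r_cr ≈ 16.6 mm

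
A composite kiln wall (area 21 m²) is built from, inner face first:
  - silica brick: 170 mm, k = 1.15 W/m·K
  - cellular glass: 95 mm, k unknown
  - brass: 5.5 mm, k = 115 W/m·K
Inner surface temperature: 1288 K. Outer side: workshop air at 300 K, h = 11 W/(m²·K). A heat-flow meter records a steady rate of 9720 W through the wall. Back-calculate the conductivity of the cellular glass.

Using the resistance-network approach (series):
R_silica brick = L/(kA) = 0.17/(1.15×21) = 0.007039 K/W
R_brass = L/(kA) = 0.0055/(115×21) = 2.277×10^-6 K/W
R_outer film = 1/(h_o·A) = 1/(11×21) = 0.004329 K/W
Sum of known resistances R_other = 0.01137 K/W
Total R = ΔT/Q = 988/9720 = 0.1016 K/W
R_cellular glass = R_total − R_other = 0.09028 K/W
k = L/(R·A) = 0.095/(0.09028×21)

k ≈ 0.0501 W/(m·K)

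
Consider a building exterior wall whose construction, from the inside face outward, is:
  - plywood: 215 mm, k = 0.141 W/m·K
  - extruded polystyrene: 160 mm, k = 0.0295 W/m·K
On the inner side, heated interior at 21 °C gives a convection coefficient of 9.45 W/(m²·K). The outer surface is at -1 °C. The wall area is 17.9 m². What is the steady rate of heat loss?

Using the resistance-network approach (series):
R_inner film = 1/(h_i·A) = 1/(9.45×17.9) = 0.005912 K/W
R_plywood = L/(kA) = 0.215/(0.141×17.9) = 0.08519 K/W
R_extruded polystyrene = L/(kA) = 0.16/(0.0295×17.9) = 0.303 K/W
R_total = 0.3941 K/W
Q = ΔT / R_total = 22 / 0.3941

Q ≈ 55.8 W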